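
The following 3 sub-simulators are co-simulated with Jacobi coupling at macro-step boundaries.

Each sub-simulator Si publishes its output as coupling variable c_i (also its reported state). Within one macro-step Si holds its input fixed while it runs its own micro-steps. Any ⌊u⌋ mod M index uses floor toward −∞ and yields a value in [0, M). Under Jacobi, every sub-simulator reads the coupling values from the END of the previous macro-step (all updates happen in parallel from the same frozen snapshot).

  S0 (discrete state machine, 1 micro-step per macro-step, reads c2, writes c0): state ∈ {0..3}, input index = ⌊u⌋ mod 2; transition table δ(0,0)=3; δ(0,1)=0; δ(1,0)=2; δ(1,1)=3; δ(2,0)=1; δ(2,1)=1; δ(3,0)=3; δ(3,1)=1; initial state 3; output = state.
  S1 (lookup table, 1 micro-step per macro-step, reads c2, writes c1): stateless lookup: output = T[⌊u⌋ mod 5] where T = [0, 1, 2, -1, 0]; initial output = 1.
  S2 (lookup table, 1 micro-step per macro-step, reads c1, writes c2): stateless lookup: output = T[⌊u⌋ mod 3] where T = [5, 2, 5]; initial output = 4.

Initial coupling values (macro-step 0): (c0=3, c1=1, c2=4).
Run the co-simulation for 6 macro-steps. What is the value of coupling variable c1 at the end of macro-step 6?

c1 at macro-step 6 = 0

macro 1: S0 reads c2=4 → after 1×micro: 3; S1 reads c2=4 → after 1×micro: 0; S2 reads c1=1 → after 1×micro: 2 ⇒ (c0=3, c1=0, c2=2)
macro 2: S0 reads c2=2 → after 1×micro: 3; S1 reads c2=2 → after 1×micro: 2; S2 reads c1=0 → after 1×micro: 5 ⇒ (c0=3, c1=2, c2=5)
macro 3: S0 reads c2=5 → after 1×micro: 1; S1 reads c2=5 → after 1×micro: 0; S2 reads c1=2 → after 1×micro: 5 ⇒ (c0=1, c1=0, c2=5)
macro 4: S0 reads c2=5 → after 1×micro: 3; S1 reads c2=5 → after 1×micro: 0; S2 reads c1=0 → after 1×micro: 5 ⇒ (c0=3, c1=0, c2=5)
macro 5: S0 reads c2=5 → after 1×micro: 1; S1 reads c2=5 → after 1×micro: 0; S2 reads c1=0 → after 1×micro: 5 ⇒ (c0=1, c1=0, c2=5)
macro 6: S0 reads c2=5 → after 1×micro: 3; S1 reads c2=5 → after 1×micro: 0; S2 reads c1=0 → after 1×micro: 5 ⇒ (c0=3, c1=0, c2=5)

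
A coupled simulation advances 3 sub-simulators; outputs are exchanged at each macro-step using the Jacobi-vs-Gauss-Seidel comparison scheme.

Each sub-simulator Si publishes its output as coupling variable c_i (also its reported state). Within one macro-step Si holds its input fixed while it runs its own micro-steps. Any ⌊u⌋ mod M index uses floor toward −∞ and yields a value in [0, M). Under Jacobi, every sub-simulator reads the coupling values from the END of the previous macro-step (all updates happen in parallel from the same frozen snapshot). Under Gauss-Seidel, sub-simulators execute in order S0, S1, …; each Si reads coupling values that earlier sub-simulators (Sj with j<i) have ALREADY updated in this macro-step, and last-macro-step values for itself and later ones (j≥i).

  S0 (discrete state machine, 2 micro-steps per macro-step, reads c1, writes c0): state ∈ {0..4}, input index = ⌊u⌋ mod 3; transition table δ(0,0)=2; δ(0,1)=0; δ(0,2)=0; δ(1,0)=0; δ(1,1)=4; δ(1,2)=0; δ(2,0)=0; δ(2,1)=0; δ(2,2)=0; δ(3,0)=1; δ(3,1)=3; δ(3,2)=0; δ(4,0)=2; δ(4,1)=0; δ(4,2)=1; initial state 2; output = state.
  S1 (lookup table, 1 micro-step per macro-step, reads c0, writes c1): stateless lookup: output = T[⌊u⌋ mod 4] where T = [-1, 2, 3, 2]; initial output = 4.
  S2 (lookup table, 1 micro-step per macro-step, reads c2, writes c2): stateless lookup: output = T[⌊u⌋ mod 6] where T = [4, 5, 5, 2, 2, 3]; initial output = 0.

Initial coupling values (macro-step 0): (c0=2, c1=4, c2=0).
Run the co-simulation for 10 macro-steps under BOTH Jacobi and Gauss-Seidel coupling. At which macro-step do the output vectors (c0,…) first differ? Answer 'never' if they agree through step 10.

first divergence at macro-step: 1

[Jacobi] macro 1: S0 reads c1=4 → after 2×micro: 0; S1 reads c0=2 → after 1×micro: 3; S2 reads c2=0 → after 1×micro: 4 ⇒ (c0=0, c1=3, c2=4)
[Jacobi] macro 2: S0 reads c1=3 → after 2×micro: 0; S1 reads c0=0 → after 1×micro: -1; S2 reads c2=4 → after 1×micro: 2 ⇒ (c0=0, c1=-1, c2=2)
[Jacobi] macro 3: S0 reads c1=-1 → after 2×micro: 0; S1 reads c0=0 → after 1×micro: -1; S2 reads c2=2 → after 1×micro: 5 ⇒ (c0=0, c1=-1, c2=5)
[Jacobi] macro 4: S0 reads c1=-1 → after 2×micro: 0; S1 reads c0=0 → after 1×micro: -1; S2 reads c2=5 → after 1×micro: 3 ⇒ (c0=0, c1=-1, c2=3)
[Jacobi] macro 5: S0 reads c1=-1 → after 2×micro: 0; S1 reads c0=0 → after 1×micro: -1; S2 reads c2=3 → after 1×micro: 2 ⇒ (c0=0, c1=-1, c2=2)
[Jacobi] macro 6: S0 reads c1=-1 → after 2×micro: 0; S1 reads c0=0 → after 1×micro: -1; S2 reads c2=2 → after 1×micro: 5 ⇒ (c0=0, c1=-1, c2=5)
[Jacobi] macro 7: S0 reads c1=-1 → after 2×micro: 0; S1 reads c0=0 → after 1×micro: -1; S2 reads c2=5 → after 1×micro: 3 ⇒ (c0=0, c1=-1, c2=3)
[Jacobi] macro 8: S0 reads c1=-1 → after 2×micro: 0; S1 reads c0=0 → after 1×micro: -1; S2 reads c2=3 → after 1×micro: 2 ⇒ (c0=0, c1=-1, c2=2)
[Jacobi] macro 9: S0 reads c1=-1 → after 2×micro: 0; S1 reads c0=0 → after 1×micro: -1; S2 reads c2=2 → after 1×micro: 5 ⇒ (c0=0, c1=-1, c2=5)
[Jacobi] macro 10: S0 reads c1=-1 → after 2×micro: 0; S1 reads c0=0 → after 1×micro: -1; S2 reads c2=5 → after 1×micro: 3 ⇒ (c0=0, c1=-1, c2=3)
[Gauss-Seidel] macro 1: S0 reads c1=4 → after 2×micro: 0; S1 reads c0=0 → after 1×micro: -1; S2 reads c2=0 → after 1×micro: 4 ⇒ (c0=0, c1=-1, c2=4)
[Gauss-Seidel] macro 2: S0 reads c1=-1 → after 2×micro: 0; S1 reads c0=0 → after 1×micro: -1; S2 reads c2=4 → after 1×micro: 2 ⇒ (c0=0, c1=-1, c2=2)
[Gauss-Seidel] macro 3: S0 reads c1=-1 → after 2×micro: 0; S1 reads c0=0 → after 1×micro: -1; S2 reads c2=2 → after 1×micro: 5 ⇒ (c0=0, c1=-1, c2=5)
[Gauss-Seidel] macro 4: S0 reads c1=-1 → after 2×micro: 0; S1 reads c0=0 → after 1×micro: -1; S2 reads c2=5 → after 1×micro: 3 ⇒ (c0=0, c1=-1, c2=3)
[Gauss-Seidel] macro 5: S0 reads c1=-1 → after 2×micro: 0; S1 reads c0=0 → after 1×micro: -1; S2 reads c2=3 → after 1×micro: 2 ⇒ (c0=0, c1=-1, c2=2)
[Gauss-Seidel] macro 6: S0 reads c1=-1 → after 2×micro: 0; S1 reads c0=0 → after 1×micro: -1; S2 reads c2=2 → after 1×micro: 5 ⇒ (c0=0, c1=-1, c2=5)
[Gauss-Seidel] macro 7: S0 reads c1=-1 → after 2×micro: 0; S1 reads c0=0 → after 1×micro: -1; S2 reads c2=5 → after 1×micro: 3 ⇒ (c0=0, c1=-1, c2=3)
[Gauss-Seidel] macro 8: S0 reads c1=-1 → after 2×micro: 0; S1 reads c0=0 → after 1×micro: -1; S2 reads c2=3 → after 1×micro: 2 ⇒ (c0=0, c1=-1, c2=2)
[Gauss-Seidel] macro 9: S0 reads c1=-1 → after 2×micro: 0; S1 reads c0=0 → after 1×micro: -1; S2 reads c2=2 → after 1×micro: 5 ⇒ (c0=0, c1=-1, c2=5)
[Gauss-Seidel] macro 10: S0 reads c1=-1 → after 2×micro: 0; S1 reads c0=0 → after 1×micro: -1; S2 reads c2=5 → after 1×micro: 3 ⇒ (c0=0, c1=-1, c2=3)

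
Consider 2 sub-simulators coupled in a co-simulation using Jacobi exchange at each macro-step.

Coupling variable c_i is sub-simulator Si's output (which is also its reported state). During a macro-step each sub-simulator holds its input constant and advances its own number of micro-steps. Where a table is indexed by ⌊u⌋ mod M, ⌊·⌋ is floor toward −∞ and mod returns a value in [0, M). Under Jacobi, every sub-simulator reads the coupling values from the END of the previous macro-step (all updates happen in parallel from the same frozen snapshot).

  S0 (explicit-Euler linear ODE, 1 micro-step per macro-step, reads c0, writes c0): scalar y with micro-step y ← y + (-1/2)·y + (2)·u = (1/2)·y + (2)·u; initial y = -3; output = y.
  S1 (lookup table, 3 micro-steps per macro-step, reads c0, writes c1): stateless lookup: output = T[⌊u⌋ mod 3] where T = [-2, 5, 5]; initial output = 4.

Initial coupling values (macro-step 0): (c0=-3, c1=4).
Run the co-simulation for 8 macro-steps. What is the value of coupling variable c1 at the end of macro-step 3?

macro 1: S0 reads c0=-3 → after 1×micro: -15/2; S1 reads c0=-3 → after 3×micro: -2 ⇒ (c0=-15/2, c1=-2)
macro 2: S0 reads c0=-15/2 → after 1×micro: -75/4; S1 reads c0=-15/2 → after 3×micro: 5 ⇒ (c0=-75/4, c1=5)
macro 3: S0 reads c0=-75/4 → after 1×micro: -375/8; S1 reads c0=-75/4 → after 3×micro: 5 ⇒ (c0=-375/8, c1=5)
macro 4: S0 reads c0=-375/8 → after 1×micro: -1875/16; S1 reads c0=-375/8 → after 3×micro: 5 ⇒ (c0=-1875/16, c1=5)
macro 5: S0 reads c0=-1875/16 → after 1×micro: -9375/32; S1 reads c0=-1875/16 → after 3×micro: 5 ⇒ (c0=-9375/32, c1=5)
macro 6: S0 reads c0=-9375/32 → after 1×micro: -46875/64; S1 reads c0=-9375/32 → after 3×micro: 5 ⇒ (c0=-46875/64, c1=5)
macro 7: S0 reads c0=-46875/64 → after 1×micro: -234375/128; S1 reads c0=-46875/64 → after 3×micro: 5 ⇒ (c0=-234375/128, c1=5)
macro 8: S0 reads c0=-234375/128 → after 1×micro: -1171875/256; S1 reads c0=-234375/128 → after 3×micro: 5 ⇒ (c0=-1171875/256, c1=5)

c1 at macro-step 3 = 5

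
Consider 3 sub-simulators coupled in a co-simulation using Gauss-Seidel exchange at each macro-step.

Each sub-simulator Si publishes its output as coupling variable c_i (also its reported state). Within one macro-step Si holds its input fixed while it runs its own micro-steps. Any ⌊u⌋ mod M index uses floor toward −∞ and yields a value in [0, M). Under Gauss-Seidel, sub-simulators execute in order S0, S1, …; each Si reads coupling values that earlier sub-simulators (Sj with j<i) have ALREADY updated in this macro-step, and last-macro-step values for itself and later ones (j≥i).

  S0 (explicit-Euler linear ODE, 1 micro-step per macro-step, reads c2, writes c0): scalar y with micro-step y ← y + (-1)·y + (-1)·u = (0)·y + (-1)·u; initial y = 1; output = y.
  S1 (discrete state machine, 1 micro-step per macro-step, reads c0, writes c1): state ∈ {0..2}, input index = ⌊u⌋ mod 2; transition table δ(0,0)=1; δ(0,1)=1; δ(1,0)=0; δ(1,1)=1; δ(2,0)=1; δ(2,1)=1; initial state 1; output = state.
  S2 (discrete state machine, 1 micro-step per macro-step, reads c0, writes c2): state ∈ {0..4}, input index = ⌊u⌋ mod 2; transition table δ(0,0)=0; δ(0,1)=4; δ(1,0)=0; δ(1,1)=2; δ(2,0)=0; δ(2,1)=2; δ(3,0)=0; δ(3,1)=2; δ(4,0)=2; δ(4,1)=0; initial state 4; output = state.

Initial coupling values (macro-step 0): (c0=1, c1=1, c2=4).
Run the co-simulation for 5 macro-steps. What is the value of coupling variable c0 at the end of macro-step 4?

macro 1: S0 reads c2=4 → after 1×micro: -4; S1 reads c0=-4 → after 1×micro: 0; S2 reads c0=-4 → after 1×micro: 2 ⇒ (c0=-4, c1=0, c2=2)
macro 2: S0 reads c2=2 → after 1×micro: -2; S1 reads c0=-2 → after 1×micro: 1; S2 reads c0=-2 → after 1×micro: 0 ⇒ (c0=-2, c1=1, c2=0)
macro 3: S0 reads c2=0 → after 1×micro: 0; S1 reads c0=0 → after 1×micro: 0; S2 reads c0=0 → after 1×micro: 0 ⇒ (c0=0, c1=0, c2=0)
macro 4: S0 reads c2=0 → after 1×micro: 0; S1 reads c0=0 → after 1×micro: 1; S2 reads c0=0 → after 1×micro: 0 ⇒ (c0=0, c1=1, c2=0)
macro 5: S0 reads c2=0 → after 1×micro: 0; S1 reads c0=0 → after 1×micro: 0; S2 reads c0=0 → after 1×micro: 0 ⇒ (c0=0, c1=0, c2=0)

c0 at macro-step 4 = 0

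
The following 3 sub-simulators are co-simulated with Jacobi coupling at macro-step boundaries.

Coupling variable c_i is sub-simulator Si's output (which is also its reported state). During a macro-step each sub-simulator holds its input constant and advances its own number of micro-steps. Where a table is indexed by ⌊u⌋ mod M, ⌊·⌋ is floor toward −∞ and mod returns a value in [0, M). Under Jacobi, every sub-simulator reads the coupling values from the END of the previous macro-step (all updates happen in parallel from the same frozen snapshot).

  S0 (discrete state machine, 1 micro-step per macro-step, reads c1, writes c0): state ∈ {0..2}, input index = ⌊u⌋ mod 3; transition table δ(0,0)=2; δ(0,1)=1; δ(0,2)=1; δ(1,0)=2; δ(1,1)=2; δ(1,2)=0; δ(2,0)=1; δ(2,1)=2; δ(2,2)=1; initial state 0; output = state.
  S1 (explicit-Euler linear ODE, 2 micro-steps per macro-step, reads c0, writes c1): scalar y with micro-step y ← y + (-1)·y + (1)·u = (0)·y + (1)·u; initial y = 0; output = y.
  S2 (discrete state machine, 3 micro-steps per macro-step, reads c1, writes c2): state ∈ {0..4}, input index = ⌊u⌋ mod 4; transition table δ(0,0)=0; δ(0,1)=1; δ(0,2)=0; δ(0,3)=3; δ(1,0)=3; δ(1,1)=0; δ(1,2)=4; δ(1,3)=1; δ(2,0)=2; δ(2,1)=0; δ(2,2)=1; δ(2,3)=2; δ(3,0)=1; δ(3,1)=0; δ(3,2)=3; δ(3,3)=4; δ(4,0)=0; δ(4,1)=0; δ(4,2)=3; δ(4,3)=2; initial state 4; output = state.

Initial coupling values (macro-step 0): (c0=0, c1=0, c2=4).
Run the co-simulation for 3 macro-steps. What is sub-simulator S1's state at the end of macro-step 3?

S1 state at macro-step 3 = 1

macro 1: S0 reads c1=0 → after 1×micro: 2; S1 reads c0=0 → after 2×micro: 0; S2 reads c1=0 → after 3×micro: 0 ⇒ (c0=2, c1=0, c2=0)
macro 2: S0 reads c1=0 → after 1×micro: 1; S1 reads c0=2 → after 2×micro: 2; S2 reads c1=0 → after 3×micro: 0 ⇒ (c0=1, c1=2, c2=0)
macro 3: S0 reads c1=2 → after 1×micro: 0; S1 reads c0=1 → after 2×micro: 1; S2 reads c1=2 → after 3×micro: 0 ⇒ (c0=0, c1=1, c2=0)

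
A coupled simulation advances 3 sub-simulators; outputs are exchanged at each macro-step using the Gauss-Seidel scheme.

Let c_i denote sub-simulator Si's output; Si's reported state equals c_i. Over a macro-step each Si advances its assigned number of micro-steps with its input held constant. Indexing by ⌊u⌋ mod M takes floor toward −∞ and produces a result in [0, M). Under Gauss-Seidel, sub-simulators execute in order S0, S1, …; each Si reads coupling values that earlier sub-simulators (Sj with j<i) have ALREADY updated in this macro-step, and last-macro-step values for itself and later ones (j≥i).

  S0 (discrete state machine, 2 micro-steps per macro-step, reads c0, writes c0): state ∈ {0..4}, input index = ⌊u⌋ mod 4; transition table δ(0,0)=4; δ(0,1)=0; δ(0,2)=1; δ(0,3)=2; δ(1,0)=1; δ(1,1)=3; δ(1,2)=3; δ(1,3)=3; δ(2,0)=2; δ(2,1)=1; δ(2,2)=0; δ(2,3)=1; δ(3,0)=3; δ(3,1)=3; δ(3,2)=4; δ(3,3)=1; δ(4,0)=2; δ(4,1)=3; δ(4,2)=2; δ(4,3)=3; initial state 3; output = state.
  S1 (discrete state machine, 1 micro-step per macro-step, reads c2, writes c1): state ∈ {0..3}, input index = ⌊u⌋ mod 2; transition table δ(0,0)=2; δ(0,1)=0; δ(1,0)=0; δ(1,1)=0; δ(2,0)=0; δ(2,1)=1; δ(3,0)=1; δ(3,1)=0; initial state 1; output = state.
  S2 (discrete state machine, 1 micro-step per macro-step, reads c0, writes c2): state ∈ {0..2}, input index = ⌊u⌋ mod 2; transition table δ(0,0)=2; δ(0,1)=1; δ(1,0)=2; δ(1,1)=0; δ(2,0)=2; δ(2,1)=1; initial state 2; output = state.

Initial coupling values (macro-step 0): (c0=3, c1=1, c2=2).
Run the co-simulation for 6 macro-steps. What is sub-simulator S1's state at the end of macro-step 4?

macro 1: S0 reads c0=3 → after 2×micro: 3; S1 reads c2=2 → after 1×micro: 0; S2 reads c0=3 → after 1×micro: 1 ⇒ (c0=3, c1=0, c2=1)
macro 2: S0 reads c0=3 → after 2×micro: 3; S1 reads c2=1 → after 1×micro: 0; S2 reads c0=3 → after 1×micro: 0 ⇒ (c0=3, c1=0, c2=0)
macro 3: S0 reads c0=3 → after 2×micro: 3; S1 reads c2=0 → after 1×micro: 2; S2 reads c0=3 → after 1×micro: 1 ⇒ (c0=3, c1=2, c2=1)
macro 4: S0 reads c0=3 → after 2×micro: 3; S1 reads c2=1 → after 1×micro: 1; S2 reads c0=3 → after 1×micro: 0 ⇒ (c0=3, c1=1, c2=0)
macro 5: S0 reads c0=3 → after 2×micro: 3; S1 reads c2=0 → after 1×micro: 0; S2 reads c0=3 → after 1×micro: 1 ⇒ (c0=3, c1=0, c2=1)
macro 6: S0 reads c0=3 → after 2×micro: 3; S1 reads c2=1 → after 1×micro: 0; S2 reads c0=3 → after 1×micro: 0 ⇒ (c0=3, c1=0, c2=0)

S1 state at macro-step 4 = 1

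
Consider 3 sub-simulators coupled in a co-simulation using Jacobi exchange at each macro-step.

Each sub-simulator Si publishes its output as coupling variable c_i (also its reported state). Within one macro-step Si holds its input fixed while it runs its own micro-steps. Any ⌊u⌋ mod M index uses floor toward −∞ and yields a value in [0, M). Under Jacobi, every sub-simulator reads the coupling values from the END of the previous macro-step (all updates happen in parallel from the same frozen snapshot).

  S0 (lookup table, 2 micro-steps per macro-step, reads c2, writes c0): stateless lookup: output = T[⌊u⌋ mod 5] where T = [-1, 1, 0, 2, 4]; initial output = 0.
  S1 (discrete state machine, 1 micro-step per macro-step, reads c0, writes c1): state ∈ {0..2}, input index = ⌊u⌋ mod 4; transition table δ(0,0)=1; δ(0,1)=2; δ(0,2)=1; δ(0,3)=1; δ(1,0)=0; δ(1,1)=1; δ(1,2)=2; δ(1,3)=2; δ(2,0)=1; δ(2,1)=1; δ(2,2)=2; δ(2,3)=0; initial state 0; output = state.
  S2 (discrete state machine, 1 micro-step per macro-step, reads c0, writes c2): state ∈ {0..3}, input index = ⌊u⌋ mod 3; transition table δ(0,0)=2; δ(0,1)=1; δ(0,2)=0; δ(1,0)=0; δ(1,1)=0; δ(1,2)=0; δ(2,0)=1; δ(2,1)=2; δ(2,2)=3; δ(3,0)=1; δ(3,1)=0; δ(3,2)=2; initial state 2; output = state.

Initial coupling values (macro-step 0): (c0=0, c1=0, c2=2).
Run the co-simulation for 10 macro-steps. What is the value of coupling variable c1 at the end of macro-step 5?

macro 1: S0 reads c2=2 → after 2×micro: 0; S1 reads c0=0 → after 1×micro: 1; S2 reads c0=0 → after 1×micro: 1 ⇒ (c0=0, c1=1, c2=1)
macro 2: S0 reads c2=1 → after 2×micro: 1; S1 reads c0=0 → after 1×micro: 0; S2 reads c0=0 → after 1×micro: 0 ⇒ (c0=1, c1=0, c2=0)
macro 3: S0 reads c2=0 → after 2×micro: -1; S1 reads c0=1 → after 1×micro: 2; S2 reads c0=1 → after 1×micro: 1 ⇒ (c0=-1, c1=2, c2=1)
macro 4: S0 reads c2=1 → after 2×micro: 1; S1 reads c0=-1 → after 1×micro: 0; S2 reads c0=-1 → after 1×micro: 0 ⇒ (c0=1, c1=0, c2=0)
macro 5: S0 reads c2=0 → after 2×micro: -1; S1 reads c0=1 → after 1×micro: 2; S2 reads c0=1 → after 1×micro: 1 ⇒ (c0=-1, c1=2, c2=1)
macro 6: S0 reads c2=1 → after 2×micro: 1; S1 reads c0=-1 → after 1×micro: 0; S2 reads c0=-1 → after 1×micro: 0 ⇒ (c0=1, c1=0, c2=0)
macro 7: S0 reads c2=0 → after 2×micro: -1; S1 reads c0=1 → after 1×micro: 2; S2 reads c0=1 → after 1×micro: 1 ⇒ (c0=-1, c1=2, c2=1)
macro 8: S0 reads c2=1 → after 2×micro: 1; S1 reads c0=-1 → after 1×micro: 0; S2 reads c0=-1 → after 1×micro: 0 ⇒ (c0=1, c1=0, c2=0)
macro 9: S0 reads c2=0 → after 2×micro: -1; S1 reads c0=1 → after 1×micro: 2; S2 reads c0=1 → after 1×micro: 1 ⇒ (c0=-1, c1=2, c2=1)
macro 10: S0 reads c2=1 → after 2×micro: 1; S1 reads c0=-1 → after 1×micro: 0; S2 reads c0=-1 → after 1×micro: 0 ⇒ (c0=1, c1=0, c2=0)

c1 at macro-step 5 = 2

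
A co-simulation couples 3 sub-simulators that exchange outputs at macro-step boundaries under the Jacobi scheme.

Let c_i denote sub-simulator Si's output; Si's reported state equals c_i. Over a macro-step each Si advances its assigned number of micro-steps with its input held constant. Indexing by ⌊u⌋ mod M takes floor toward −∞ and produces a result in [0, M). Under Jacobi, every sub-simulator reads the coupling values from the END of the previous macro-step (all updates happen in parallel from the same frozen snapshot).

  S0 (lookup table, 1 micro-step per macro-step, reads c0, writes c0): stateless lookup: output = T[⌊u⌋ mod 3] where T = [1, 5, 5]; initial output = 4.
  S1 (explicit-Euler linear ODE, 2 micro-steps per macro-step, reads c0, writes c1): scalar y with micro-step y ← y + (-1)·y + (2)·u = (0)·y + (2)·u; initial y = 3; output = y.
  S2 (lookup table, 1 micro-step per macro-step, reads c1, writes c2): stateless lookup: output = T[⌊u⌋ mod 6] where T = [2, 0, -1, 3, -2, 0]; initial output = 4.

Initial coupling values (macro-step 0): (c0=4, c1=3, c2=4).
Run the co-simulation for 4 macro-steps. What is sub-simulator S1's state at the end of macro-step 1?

macro 1: S0 reads c0=4 → after 1×micro: 5; S1 reads c0=4 → after 2×micro: 8; S2 reads c1=3 → after 1×micro: 3 ⇒ (c0=5, c1=8, c2=3)
macro 2: S0 reads c0=5 → after 1×micro: 5; S1 reads c0=5 → after 2×micro: 10; S2 reads c1=8 → after 1×micro: -1 ⇒ (c0=5, c1=10, c2=-1)
macro 3: S0 reads c0=5 → after 1×micro: 5; S1 reads c0=5 → after 2×micro: 10; S2 reads c1=10 → after 1×micro: -2 ⇒ (c0=5, c1=10, c2=-2)
macro 4: S0 reads c0=5 → after 1×micro: 5; S1 reads c0=5 → after 2×micro: 10; S2 reads c1=10 → after 1×micro: -2 ⇒ (c0=5, c1=10, c2=-2)

S1 state at macro-step 1 = 8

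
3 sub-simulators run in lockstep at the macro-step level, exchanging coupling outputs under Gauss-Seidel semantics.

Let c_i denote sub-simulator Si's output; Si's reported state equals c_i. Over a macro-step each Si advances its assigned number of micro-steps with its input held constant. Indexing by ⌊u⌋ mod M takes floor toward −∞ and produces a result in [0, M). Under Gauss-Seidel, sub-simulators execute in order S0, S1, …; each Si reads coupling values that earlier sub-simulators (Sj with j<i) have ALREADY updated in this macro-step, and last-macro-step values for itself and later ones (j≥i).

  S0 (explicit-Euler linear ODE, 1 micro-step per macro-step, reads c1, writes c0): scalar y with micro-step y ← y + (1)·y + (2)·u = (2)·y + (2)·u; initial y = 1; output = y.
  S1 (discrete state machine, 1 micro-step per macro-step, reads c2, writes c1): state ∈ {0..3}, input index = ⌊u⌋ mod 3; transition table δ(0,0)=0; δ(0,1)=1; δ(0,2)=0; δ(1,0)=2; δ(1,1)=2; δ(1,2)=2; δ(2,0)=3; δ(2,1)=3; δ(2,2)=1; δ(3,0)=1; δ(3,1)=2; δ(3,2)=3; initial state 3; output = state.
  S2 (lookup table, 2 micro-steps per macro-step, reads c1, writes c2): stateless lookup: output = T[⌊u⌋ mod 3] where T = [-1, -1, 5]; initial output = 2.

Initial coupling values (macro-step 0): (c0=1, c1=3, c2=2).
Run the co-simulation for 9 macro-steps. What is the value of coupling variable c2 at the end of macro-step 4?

c2 at macro-step 4 = -1

macro 1: S0 reads c1=3 → after 1×micro: 8; S1 reads c2=2 → after 1×micro: 3; S2 reads c1=3 → after 2×micro: -1 ⇒ (c0=8, c1=3, c2=-1)
macro 2: S0 reads c1=3 → after 1×micro: 22; S1 reads c2=-1 → after 1×micro: 3; S2 reads c1=3 → after 2×micro: -1 ⇒ (c0=22, c1=3, c2=-1)
macro 3: S0 reads c1=3 → after 1×micro: 50; S1 reads c2=-1 → after 1×micro: 3; S2 reads c1=3 → after 2×micro: -1 ⇒ (c0=50, c1=3, c2=-1)
macro 4: S0 reads c1=3 → after 1×micro: 106; S1 reads c2=-1 → after 1×micro: 3; S2 reads c1=3 → after 2×micro: -1 ⇒ (c0=106, c1=3, c2=-1)
macro 5: S0 reads c1=3 → after 1×micro: 218; S1 reads c2=-1 → after 1×micro: 3; S2 reads c1=3 → after 2×micro: -1 ⇒ (c0=218, c1=3, c2=-1)
macro 6: S0 reads c1=3 → after 1×micro: 442; S1 reads c2=-1 → after 1×micro: 3; S2 reads c1=3 → after 2×micro: -1 ⇒ (c0=442, c1=3, c2=-1)
macro 7: S0 reads c1=3 → after 1×micro: 890; S1 reads c2=-1 → after 1×micro: 3; S2 reads c1=3 → after 2×micro: -1 ⇒ (c0=890, c1=3, c2=-1)
macro 8: S0 reads c1=3 → after 1×micro: 1786; S1 reads c2=-1 → after 1×micro: 3; S2 reads c1=3 → after 2×micro: -1 ⇒ (c0=1786, c1=3, c2=-1)
macro 9: S0 reads c1=3 → after 1×micro: 3578; S1 reads c2=-1 → after 1×micro: 3; S2 reads c1=3 → after 2×micro: -1 ⇒ (c0=3578, c1=3, c2=-1)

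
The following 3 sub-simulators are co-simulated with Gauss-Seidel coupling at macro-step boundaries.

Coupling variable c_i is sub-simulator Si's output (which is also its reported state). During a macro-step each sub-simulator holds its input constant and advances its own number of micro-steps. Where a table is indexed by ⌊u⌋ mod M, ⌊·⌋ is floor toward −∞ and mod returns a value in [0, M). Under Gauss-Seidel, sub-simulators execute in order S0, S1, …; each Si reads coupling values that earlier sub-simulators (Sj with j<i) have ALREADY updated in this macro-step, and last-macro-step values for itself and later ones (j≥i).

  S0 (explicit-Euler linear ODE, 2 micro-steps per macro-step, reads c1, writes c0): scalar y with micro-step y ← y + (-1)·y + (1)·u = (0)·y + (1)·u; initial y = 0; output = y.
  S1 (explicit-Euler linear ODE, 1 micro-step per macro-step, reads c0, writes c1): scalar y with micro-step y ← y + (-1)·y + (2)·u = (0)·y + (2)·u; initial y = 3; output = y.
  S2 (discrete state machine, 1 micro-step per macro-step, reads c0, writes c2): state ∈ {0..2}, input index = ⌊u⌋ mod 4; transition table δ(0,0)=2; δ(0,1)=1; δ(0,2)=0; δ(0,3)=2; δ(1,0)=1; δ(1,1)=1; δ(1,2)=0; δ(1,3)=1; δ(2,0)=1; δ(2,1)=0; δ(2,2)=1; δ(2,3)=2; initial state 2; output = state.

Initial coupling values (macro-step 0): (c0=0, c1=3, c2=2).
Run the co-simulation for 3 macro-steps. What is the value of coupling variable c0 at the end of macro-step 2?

macro 1: S0 reads c1=3 → after 2×micro: 3; S1 reads c0=3 → after 1×micro: 6; S2 reads c0=3 → after 1×micro: 2 ⇒ (c0=3, c1=6, c2=2)
macro 2: S0 reads c1=6 → after 2×micro: 6; S1 reads c0=6 → after 1×micro: 12; S2 reads c0=6 → after 1×micro: 1 ⇒ (c0=6, c1=12, c2=1)
macro 3: S0 reads c1=12 → after 2×micro: 12; S1 reads c0=12 → after 1×micro: 24; S2 reads c0=12 → after 1×micro: 1 ⇒ (c0=12, c1=24, c2=1)

c0 at macro-step 2 = 6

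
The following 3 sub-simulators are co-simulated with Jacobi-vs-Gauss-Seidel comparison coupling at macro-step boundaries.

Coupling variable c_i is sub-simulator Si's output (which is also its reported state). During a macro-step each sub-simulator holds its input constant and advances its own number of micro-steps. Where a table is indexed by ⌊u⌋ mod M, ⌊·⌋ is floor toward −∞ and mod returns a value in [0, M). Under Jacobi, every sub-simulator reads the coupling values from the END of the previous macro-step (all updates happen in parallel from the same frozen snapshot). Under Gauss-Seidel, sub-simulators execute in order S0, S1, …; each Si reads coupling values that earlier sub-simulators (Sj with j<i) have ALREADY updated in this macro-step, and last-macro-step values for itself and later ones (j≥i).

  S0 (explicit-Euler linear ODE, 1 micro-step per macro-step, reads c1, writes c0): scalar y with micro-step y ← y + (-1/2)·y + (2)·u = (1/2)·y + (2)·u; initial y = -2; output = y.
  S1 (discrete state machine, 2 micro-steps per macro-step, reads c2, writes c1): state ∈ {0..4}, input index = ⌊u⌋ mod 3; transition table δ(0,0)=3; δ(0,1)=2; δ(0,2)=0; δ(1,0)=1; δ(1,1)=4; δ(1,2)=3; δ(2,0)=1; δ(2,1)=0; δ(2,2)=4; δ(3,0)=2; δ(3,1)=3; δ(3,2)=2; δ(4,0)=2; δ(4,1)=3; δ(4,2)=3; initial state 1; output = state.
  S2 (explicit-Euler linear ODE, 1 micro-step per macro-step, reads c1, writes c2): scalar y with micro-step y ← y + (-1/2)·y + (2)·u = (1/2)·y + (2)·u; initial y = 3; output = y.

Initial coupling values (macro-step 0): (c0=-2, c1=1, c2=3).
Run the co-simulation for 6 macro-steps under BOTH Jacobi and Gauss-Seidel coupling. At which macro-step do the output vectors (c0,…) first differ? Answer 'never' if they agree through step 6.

[Jacobi] macro 1: S0 reads c1=1 → after 1×micro: 1; S1 reads c2=3 → after 2×micro: 1; S2 reads c1=1 → after 1×micro: 7/2 ⇒ (c0=1, c1=1, c2=7/2)
[Jacobi] macro 2: S0 reads c1=1 → after 1×micro: 5/2; S1 reads c2=7/2 → after 2×micro: 1; S2 reads c1=1 → after 1×micro: 15/4 ⇒ (c0=5/2, c1=1, c2=15/4)
[Jacobi] macro 3: S0 reads c1=1 → after 1×micro: 13/4; S1 reads c2=15/4 → after 2×micro: 1; S2 reads c1=1 → after 1×micro: 31/8 ⇒ (c0=13/4, c1=1, c2=31/8)
[Jacobi] macro 4: S0 reads c1=1 → after 1×micro: 29/8; S1 reads c2=31/8 → after 2×micro: 1; S2 reads c1=1 → after 1×micro: 63/16 ⇒ (c0=29/8, c1=1, c2=63/16)
[Jacobi] macro 5: S0 reads c1=1 → after 1×micro: 61/16; S1 reads c2=63/16 → after 2×micro: 1; S2 reads c1=1 → after 1×micro: 127/32 ⇒ (c0=61/16, c1=1, c2=127/32)
[Jacobi] macro 6: S0 reads c1=1 → after 1×micro: 125/32; S1 reads c2=127/32 → after 2×micro: 1; S2 reads c1=1 → after 1×micro: 255/64 ⇒ (c0=125/32, c1=1, c2=255/64)
[Gauss-Seidel] macro 1: S0 reads c1=1 → after 1×micro: 1; S1 reads c2=3 → after 2×micro: 1; S2 reads c1=1 → after 1×micro: 7/2 ⇒ (c0=1, c1=1, c2=7/2)
[Gauss-Seidel] macro 2: S0 reads c1=1 → after 1×micro: 5/2; S1 reads c2=7/2 → after 2×micro: 1; S2 reads c1=1 → after 1×micro: 15/4 ⇒ (c0=5/2, c1=1, c2=15/4)
[Gauss-Seidel] macro 3: S0 reads c1=1 → after 1×micro: 13/4; S1 reads c2=15/4 → after 2×micro: 1; S2 reads c1=1 → after 1×micro: 31/8 ⇒ (c0=13/4, c1=1, c2=31/8)
[Gauss-Seidel] macro 4: S0 reads c1=1 → after 1×micro: 29/8; S1 reads c2=31/8 → after 2×micro: 1; S2 reads c1=1 → after 1×micro: 63/16 ⇒ (c0=29/8, c1=1, c2=63/16)
[Gauss-Seidel] macro 5: S0 reads c1=1 → after 1×micro: 61/16; S1 reads c2=63/16 → after 2×micro: 1; S2 reads c1=1 → after 1×micro: 127/32 ⇒ (c0=61/16, c1=1, c2=127/32)
[Gauss-Seidel] macro 6: S0 reads c1=1 → after 1×micro: 125/32; S1 reads c2=127/32 → after 2×micro: 1; S2 reads c1=1 → after 1×micro: 255/64 ⇒ (c0=125/32, c1=1, c2=255/64)

first divergence at macro-step: never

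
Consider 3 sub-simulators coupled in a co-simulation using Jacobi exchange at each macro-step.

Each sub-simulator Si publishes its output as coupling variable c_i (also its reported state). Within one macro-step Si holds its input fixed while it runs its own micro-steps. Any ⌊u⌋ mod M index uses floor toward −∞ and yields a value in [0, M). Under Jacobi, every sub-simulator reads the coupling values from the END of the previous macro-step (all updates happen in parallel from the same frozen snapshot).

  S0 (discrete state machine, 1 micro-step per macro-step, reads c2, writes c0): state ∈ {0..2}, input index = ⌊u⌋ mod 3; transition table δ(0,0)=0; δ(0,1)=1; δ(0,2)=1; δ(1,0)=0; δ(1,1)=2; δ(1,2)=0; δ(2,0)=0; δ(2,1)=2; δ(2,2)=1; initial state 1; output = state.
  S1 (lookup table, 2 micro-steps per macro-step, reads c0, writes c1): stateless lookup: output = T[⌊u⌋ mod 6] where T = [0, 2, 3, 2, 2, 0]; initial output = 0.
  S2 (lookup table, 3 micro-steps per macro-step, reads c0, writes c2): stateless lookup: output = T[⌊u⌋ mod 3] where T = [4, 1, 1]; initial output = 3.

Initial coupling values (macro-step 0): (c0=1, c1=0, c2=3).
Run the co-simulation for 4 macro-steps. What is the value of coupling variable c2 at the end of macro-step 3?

c2 at macro-step 3 = 1

macro 1: S0 reads c2=3 → after 1×micro: 0; S1 reads c0=1 → after 2×micro: 2; S2 reads c0=1 → after 3×micro: 1 ⇒ (c0=0, c1=2, c2=1)
macro 2: S0 reads c2=1 → after 1×micro: 1; S1 reads c0=0 → after 2×micro: 0; S2 reads c0=0 → after 3×micro: 4 ⇒ (c0=1, c1=0, c2=4)
macro 3: S0 reads c2=4 → after 1×micro: 2; S1 reads c0=1 → after 2×micro: 2; S2 reads c0=1 → after 3×micro: 1 ⇒ (c0=2, c1=2, c2=1)
macro 4: S0 reads c2=1 → after 1×micro: 2; S1 reads c0=2 → after 2×micro: 3; S2 reads c0=2 → after 3×micro: 1 ⇒ (c0=2, c1=3, c2=1)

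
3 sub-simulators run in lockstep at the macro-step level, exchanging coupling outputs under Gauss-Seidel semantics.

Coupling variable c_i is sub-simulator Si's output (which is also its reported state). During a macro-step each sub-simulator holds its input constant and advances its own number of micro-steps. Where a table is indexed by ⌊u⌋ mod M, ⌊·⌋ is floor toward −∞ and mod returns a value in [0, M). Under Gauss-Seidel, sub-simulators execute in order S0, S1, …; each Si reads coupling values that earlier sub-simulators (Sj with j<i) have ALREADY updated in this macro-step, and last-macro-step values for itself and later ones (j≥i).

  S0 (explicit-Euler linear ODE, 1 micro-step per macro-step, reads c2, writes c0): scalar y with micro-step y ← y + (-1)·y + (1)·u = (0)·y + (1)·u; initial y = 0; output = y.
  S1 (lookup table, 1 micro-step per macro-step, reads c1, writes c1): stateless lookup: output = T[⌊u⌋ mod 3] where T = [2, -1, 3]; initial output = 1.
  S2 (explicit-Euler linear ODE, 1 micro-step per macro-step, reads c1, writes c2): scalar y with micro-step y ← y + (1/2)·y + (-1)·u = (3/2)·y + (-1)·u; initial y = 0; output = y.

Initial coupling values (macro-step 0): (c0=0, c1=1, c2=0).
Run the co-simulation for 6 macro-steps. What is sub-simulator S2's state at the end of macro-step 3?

macro 1: S0 reads c2=0 → after 1×micro: 0; S1 reads c1=1 → after 1×micro: -1; S2 reads c1=-1 → after 1×micro: 1 ⇒ (c0=0, c1=-1, c2=1)
macro 2: S0 reads c2=1 → after 1×micro: 1; S1 reads c1=-1 → after 1×micro: 3; S2 reads c1=3 → after 1×micro: -3/2 ⇒ (c0=1, c1=3, c2=-3/2)
macro 3: S0 reads c2=-3/2 → after 1×micro: -3/2; S1 reads c1=3 → after 1×micro: 2; S2 reads c1=2 → after 1×micro: -17/4 ⇒ (c0=-3/2, c1=2, c2=-17/4)
macro 4: S0 reads c2=-17/4 → after 1×micro: -17/4; S1 reads c1=2 → after 1×micro: 3; S2 reads c1=3 → after 1×micro: -75/8 ⇒ (c0=-17/4, c1=3, c2=-75/8)
macro 5: S0 reads c2=-75/8 → after 1×micro: -75/8; S1 reads c1=3 → after 1×micro: 2; S2 reads c1=2 → after 1×micro: -257/16 ⇒ (c0=-75/8, c1=2, c2=-257/16)
macro 6: S0 reads c2=-257/16 → after 1×micro: -257/16; S1 reads c1=2 → after 1×micro: 3; S2 reads c1=3 → after 1×micro: -867/32 ⇒ (c0=-257/16, c1=3, c2=-867/32)

S2 state at macro-step 3 = -17/4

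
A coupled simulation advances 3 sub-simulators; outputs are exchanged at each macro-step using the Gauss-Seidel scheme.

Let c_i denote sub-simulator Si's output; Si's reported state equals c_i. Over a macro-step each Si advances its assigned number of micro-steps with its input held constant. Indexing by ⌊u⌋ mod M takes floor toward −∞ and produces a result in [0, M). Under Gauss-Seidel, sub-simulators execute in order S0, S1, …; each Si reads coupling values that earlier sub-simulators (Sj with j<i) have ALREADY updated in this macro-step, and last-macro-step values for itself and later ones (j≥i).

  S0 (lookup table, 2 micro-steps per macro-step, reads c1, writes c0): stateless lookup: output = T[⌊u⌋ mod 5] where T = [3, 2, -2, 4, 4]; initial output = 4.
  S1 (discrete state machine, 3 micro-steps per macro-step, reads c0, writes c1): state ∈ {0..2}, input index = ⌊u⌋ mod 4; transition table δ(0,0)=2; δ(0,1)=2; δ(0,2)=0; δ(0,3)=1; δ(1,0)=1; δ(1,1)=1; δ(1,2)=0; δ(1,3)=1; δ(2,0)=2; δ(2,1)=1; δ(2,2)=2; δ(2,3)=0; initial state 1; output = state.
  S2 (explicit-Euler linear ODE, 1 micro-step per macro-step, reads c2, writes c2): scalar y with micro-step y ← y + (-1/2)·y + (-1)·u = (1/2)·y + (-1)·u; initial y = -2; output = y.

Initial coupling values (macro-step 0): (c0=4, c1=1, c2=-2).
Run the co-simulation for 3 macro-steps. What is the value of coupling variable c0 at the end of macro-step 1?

c0 at macro-step 1 = 2

macro 1: S0 reads c1=1 → after 2×micro: 2; S1 reads c0=2 → after 3×micro: 0; S2 reads c2=-2 → after 1×micro: 1 ⇒ (c0=2, c1=0, c2=1)
macro 2: S0 reads c1=0 → after 2×micro: 3; S1 reads c0=3 → after 3×micro: 1; S2 reads c2=1 → after 1×micro: -1/2 ⇒ (c0=3, c1=1, c2=-1/2)
macro 3: S0 reads c1=1 → after 2×micro: 2; S1 reads c0=2 → after 3×micro: 0; S2 reads c2=-1/2 → after 1×micro: 1/4 ⇒ (c0=2, c1=0, c2=1/4)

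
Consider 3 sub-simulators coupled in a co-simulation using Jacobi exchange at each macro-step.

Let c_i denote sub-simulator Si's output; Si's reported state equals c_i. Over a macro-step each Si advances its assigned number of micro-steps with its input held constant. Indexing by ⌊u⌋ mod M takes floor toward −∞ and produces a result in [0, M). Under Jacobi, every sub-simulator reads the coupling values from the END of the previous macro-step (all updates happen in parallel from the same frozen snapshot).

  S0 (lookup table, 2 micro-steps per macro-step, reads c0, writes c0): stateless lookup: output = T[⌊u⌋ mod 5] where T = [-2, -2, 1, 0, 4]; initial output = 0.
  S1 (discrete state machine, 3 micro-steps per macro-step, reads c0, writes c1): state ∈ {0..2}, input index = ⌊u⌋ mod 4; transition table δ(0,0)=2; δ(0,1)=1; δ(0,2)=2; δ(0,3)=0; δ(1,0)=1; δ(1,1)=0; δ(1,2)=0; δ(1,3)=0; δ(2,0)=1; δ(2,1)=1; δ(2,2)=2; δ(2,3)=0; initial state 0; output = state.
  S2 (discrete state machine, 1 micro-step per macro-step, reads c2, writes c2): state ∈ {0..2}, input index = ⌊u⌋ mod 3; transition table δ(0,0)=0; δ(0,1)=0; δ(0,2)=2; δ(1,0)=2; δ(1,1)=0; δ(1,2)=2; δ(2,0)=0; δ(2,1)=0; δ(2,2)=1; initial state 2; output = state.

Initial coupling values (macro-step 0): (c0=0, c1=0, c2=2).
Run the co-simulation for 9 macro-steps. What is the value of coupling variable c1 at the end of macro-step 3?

c1 at macro-step 3 = 1

macro 1: S0 reads c0=0 → after 2×micro: -2; S1 reads c0=0 → after 3×micro: 1; S2 reads c2=2 → after 1×micro: 1 ⇒ (c0=-2, c1=1, c2=1)
macro 2: S0 reads c0=-2 → after 2×micro: 0; S1 reads c0=-2 → after 3×micro: 2; S2 reads c2=1 → after 1×micro: 0 ⇒ (c0=0, c1=2, c2=0)
macro 3: S0 reads c0=0 → after 2×micro: -2; S1 reads c0=0 → after 3×micro: 1; S2 reads c2=0 → after 1×micro: 0 ⇒ (c0=-2, c1=1, c2=0)
macro 4: S0 reads c0=-2 → after 2×micro: 0; S1 reads c0=-2 → after 3×micro: 2; S2 reads c2=0 → after 1×micro: 0 ⇒ (c0=0, c1=2, c2=0)
macro 5: S0 reads c0=0 → after 2×micro: -2; S1 reads c0=0 → after 3×micro: 1; S2 reads c2=0 → after 1×micro: 0 ⇒ (c0=-2, c1=1, c2=0)
macro 6: S0 reads c0=-2 → after 2×micro: 0; S1 reads c0=-2 → after 3×micro: 2; S2 reads c2=0 → after 1×micro: 0 ⇒ (c0=0, c1=2, c2=0)
macro 7: S0 reads c0=0 → after 2×micro: -2; S1 reads c0=0 → after 3×micro: 1; S2 reads c2=0 → after 1×micro: 0 ⇒ (c0=-2, c1=1, c2=0)
macro 8: S0 reads c0=-2 → after 2×micro: 0; S1 reads c0=-2 → after 3×micro: 2; S2 reads c2=0 → after 1×micro: 0 ⇒ (c0=0, c1=2, c2=0)
macro 9: S0 reads c0=0 → after 2×micro: -2; S1 reads c0=0 → after 3×micro: 1; S2 reads c2=0 → after 1×micro: 0 ⇒ (c0=-2, c1=1, c2=0)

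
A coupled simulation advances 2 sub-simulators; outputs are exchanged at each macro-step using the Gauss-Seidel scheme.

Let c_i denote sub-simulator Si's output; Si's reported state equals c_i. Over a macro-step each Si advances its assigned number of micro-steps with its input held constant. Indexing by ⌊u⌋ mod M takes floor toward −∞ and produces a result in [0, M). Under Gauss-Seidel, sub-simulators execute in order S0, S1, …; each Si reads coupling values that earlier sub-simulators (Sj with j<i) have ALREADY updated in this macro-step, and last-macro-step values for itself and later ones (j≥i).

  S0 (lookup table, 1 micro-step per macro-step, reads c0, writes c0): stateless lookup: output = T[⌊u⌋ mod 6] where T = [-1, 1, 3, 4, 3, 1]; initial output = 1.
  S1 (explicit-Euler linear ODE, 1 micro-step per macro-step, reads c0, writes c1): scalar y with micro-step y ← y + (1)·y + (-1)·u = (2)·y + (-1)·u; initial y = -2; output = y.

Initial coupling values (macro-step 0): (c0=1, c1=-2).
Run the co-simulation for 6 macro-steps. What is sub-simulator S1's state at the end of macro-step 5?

macro 1: S0 reads c0=1 → after 1×micro: 1; S1 reads c0=1 → after 1×micro: -5 ⇒ (c0=1, c1=-5)
macro 2: S0 reads c0=1 → after 1×micro: 1; S1 reads c0=1 → after 1×micro: -11 ⇒ (c0=1, c1=-11)
macro 3: S0 reads c0=1 → after 1×micro: 1; S1 reads c0=1 → after 1×micro: -23 ⇒ (c0=1, c1=-23)
macro 4: S0 reads c0=1 → after 1×micro: 1; S1 reads c0=1 → after 1×micro: -47 ⇒ (c0=1, c1=-47)
macro 5: S0 reads c0=1 → after 1×micro: 1; S1 reads c0=1 → after 1×micro: -95 ⇒ (c0=1, c1=-95)
macro 6: S0 reads c0=1 → after 1×micro: 1; S1 reads c0=1 → after 1×micro: -191 ⇒ (c0=1, c1=-191)

S1 state at macro-step 5 = -95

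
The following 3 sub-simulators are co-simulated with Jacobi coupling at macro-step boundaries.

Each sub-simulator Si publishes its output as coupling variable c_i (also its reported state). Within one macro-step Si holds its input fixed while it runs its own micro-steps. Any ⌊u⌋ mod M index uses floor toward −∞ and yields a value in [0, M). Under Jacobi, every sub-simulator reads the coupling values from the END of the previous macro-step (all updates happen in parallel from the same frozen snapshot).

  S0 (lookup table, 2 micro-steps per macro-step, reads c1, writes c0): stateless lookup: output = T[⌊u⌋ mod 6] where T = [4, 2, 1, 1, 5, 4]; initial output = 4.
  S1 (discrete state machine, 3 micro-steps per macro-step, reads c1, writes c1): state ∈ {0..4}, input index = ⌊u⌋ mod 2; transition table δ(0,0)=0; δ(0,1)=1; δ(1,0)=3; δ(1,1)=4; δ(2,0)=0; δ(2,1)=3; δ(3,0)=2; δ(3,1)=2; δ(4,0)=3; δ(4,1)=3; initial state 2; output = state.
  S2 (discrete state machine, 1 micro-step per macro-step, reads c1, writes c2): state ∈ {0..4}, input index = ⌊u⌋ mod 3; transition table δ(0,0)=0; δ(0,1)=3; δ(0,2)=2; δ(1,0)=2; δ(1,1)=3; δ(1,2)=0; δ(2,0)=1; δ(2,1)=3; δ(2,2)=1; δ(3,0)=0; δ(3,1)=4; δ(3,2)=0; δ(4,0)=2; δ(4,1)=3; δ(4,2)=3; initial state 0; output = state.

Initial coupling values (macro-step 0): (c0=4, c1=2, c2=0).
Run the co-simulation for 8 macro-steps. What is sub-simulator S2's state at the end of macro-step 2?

macro 1: S0 reads c1=2 → after 2×micro: 1; S1 reads c1=2 → after 3×micro: 0; S2 reads c1=2 → after 1×micro: 2 ⇒ (c0=1, c1=0, c2=2)
macro 2: S0 reads c1=0 → after 2×micro: 4; S1 reads c1=0 → after 3×micro: 0; S2 reads c1=0 → after 1×micro: 1 ⇒ (c0=4, c1=0, c2=1)
macro 3: S0 reads c1=0 → after 2×micro: 4; S1 reads c1=0 → after 3×micro: 0; S2 reads c1=0 → after 1×micro: 2 ⇒ (c0=4, c1=0, c2=2)
macro 4: S0 reads c1=0 → after 2×micro: 4; S1 reads c1=0 → after 3×micro: 0; S2 reads c1=0 → after 1×micro: 1 ⇒ (c0=4, c1=0, c2=1)
macro 5: S0 reads c1=0 → after 2×micro: 4; S1 reads c1=0 → after 3×micro: 0; S2 reads c1=0 → after 1×micro: 2 ⇒ (c0=4, c1=0, c2=2)
macro 6: S0 reads c1=0 → after 2×micro: 4; S1 reads c1=0 → after 3×micro: 0; S2 reads c1=0 → after 1×micro: 1 ⇒ (c0=4, c1=0, c2=1)
macro 7: S0 reads c1=0 → after 2×micro: 4; S1 reads c1=0 → after 3×micro: 0; S2 reads c1=0 → after 1×micro: 2 ⇒ (c0=4, c1=0, c2=2)
macro 8: S0 reads c1=0 → after 2×micro: 4; S1 reads c1=0 → after 3×micro: 0; S2 reads c1=0 → after 1×micro: 1 ⇒ (c0=4, c1=0, c2=1)

S2 state at macro-step 2 = 1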